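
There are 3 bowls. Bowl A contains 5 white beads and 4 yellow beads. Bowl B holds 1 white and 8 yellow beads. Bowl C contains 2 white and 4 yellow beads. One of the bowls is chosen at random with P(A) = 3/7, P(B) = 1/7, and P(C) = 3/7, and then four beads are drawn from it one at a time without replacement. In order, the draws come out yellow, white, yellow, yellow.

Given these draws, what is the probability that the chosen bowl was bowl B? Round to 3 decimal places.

0.176

The likelihood of the observed sequence under each hypothesis: P(data | bowl A) = (4/9)(5/8)(3/7)(2/6) = 0.039683; P(data | bowl B) = (8/9)(1/8)(7/7)(6/6) = 0.11111; P(data | bowl C) = (4/6)(2/5)(3/4)(2/3) = 0.13333.
Weighting by the prior gives 3/7 · 0.039683 = 0.017007, 1/7 · 0.11111 = 0.015873, 3/7 · 0.13333 = 0.057143; summing to 0.090023.
Therefore the posterior P(bowl B | data) = (0.015873) / (0.090023) = 0.17632.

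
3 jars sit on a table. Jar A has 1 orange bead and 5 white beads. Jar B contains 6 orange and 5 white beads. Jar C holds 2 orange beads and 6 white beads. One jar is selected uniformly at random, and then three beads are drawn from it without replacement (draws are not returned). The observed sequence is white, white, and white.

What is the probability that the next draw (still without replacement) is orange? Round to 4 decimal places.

Under each hypothesis, the probability of the observed sequence is: P(data | jar A) = (5/6)(4/5)(3/4) = 1/2; P(data | jar B) = (5/11)(4/10)(3/9) = 2/33; P(data | jar C) = (6/8)(5/7)(4/6) = 5/14.
Multiplying each by its prior: 1/3 · 1/2 = 1/6, 1/3 · 2/33 = 2/99, 1/3 · 5/14 = 5/42; summing to 212/693.
The posterior is then P(jar A | data) = 231/424, P(jar B | data) = 7/106, P(jar C | data) = 165/424.
So P(orange next | data) = Σ P(orange next | H) P(H | data) = (1/3)(231/424) + (3/4)(7/106) + (2/5)(165/424) = 41/106.

0.3868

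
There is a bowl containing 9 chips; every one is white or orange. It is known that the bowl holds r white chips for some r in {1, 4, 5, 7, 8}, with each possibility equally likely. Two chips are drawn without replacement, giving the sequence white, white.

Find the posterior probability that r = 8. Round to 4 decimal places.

0.4308

For each hypothesis, P(data | H) works out to: P(data | r = 1) = (1/9)(0/8) = 0; P(data | r = 4) = (4/9)(3/8) = 1/6; P(data | r = 5) = (5/9)(4/8) = 5/18; P(data | r = 7) = (7/9)(6/8) = 7/12; P(data | r = 8) = (8/9)(7/8) = 7/9.
Weighting by the prior gives 1/5 · 0 = 0, 1/5 · 1/6 = 1/30, 1/5 · 5/18 = 1/18, 1/5 · 7/12 = 7/60, 1/5 · 7/9 = 7/45; summing to 13/36.
Hence P(r = 8 | data) = (7/45) / (13/36) = 28/65.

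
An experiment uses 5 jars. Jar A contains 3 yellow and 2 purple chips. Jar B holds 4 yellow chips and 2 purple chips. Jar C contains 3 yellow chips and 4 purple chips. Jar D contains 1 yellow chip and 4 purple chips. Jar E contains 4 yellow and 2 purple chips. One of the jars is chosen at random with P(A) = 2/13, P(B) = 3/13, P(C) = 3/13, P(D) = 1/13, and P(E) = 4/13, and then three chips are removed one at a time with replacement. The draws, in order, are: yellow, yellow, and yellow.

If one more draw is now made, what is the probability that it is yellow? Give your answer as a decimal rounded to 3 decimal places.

0.634

For each hypothesis, P(data | H) works out to: P(data | jar A) = (3/5)(3/5)(3/5) = 0.216; P(data | jar B) = (4/6)(4/6)(4/6) = 0.2963; P(data | jar C) = (3/7)(3/7)(3/7) = 0.078717; P(data | jar D) = (1/5)(1/5)(1/5) = 0.008; P(data | jar E) = (4/6)(4/6)(4/6) = 0.2963.
Multiplying each by its prior: 2/13 · 0.216 = 0.033231, 3/13 · 0.2963 = 0.068376, 3/13 · 0.078717 = 0.018166, 1/13 · 0.008 = 0.00061538, 4/13 · 0.2963 = 0.091168; summing to 0.21156.
The posterior is then P(jar A | data) = 0.15708, P(jar B | data) = 0.32321, P(jar C | data) = 0.085866, P(jar D | data) = 0.0029089, P(jar E | data) = 0.43094.
Averaging over the posterior, P(yellow next | data) = (3/5)(0.15708) + (2/3)(0.32321) + (3/7)(0.085866) + (1/5)(0.0029089) + (2/3)(0.43094) = 0.63439.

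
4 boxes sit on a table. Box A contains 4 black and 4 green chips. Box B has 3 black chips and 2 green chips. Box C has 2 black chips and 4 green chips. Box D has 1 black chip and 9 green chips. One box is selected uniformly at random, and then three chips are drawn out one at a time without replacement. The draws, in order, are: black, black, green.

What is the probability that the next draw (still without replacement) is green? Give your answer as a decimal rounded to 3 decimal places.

Compute the likelihood of the observed sequence for each case: P(data | box A) = (4/8)(3/7)(4/6) = 1/7; P(data | box B) = (3/5)(2/4)(2/3) = 1/5; P(data | box C) = (2/6)(1/5)(4/4) = 1/15; P(data | box D) = (1/10)(0/9) = 0.
Weighting by the prior gives 1/4 · 1/7 = 1/28, 1/4 · 1/5 = 1/20, 1/4 · 1/15 = 1/60, 1/4 · 0 = 0; these sum to 43/420.
Normalising, the posterior is P(box A | data) = 15/43, P(box B | data) = 21/43, P(box C | data) = 7/43, P(box D | data) = 0.
Averaging over the posterior, P(green next | data) = (3/5)(15/43) + (1/2)(21/43) + (1)(7/43) = 53/86.

0.616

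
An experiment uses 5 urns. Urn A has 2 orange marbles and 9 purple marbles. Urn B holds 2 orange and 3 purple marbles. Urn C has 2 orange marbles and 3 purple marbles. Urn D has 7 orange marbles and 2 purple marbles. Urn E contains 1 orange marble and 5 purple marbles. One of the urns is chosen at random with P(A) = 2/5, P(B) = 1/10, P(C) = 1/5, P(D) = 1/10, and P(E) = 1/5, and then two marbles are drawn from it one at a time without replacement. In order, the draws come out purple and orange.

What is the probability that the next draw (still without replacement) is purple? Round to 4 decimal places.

0.7410

Under each hypothesis, the probability of the observed sequence is: P(data | urn A) = (9/11)(2/10) = 0.16364; P(data | urn B) = (3/5)(2/4) = 0.3; P(data | urn C) = (3/5)(2/4) = 0.3; P(data | urn D) = (2/9)(7/8) = 0.19444; P(data | urn E) = (5/6)(1/5) = 0.16667.
The prior-weighted likelihoods are 2/5 · 0.16364 = 0.065455, 1/10 · 0.3 = 0.03, 1/5 · 0.3 = 0.06, 1/10 · 0.19444 = 0.019444, 1/5 · 0.16667 = 0.033333; these sum to 0.20823.
Dividing through by the total gives posterior P(urn A | data) = 0.31433, P(urn B | data) = 0.14407, P(urn C | data) = 0.28814, P(urn D | data) = 0.093379, P(urn E | data) = 0.16008.
Averaging over the posterior, P(purple next | data) = (8/9)(0.31433) + (2/3)(0.14407) + (2/3)(0.28814) + (1/7)(0.093379) + (1)(0.16008) = 0.74097.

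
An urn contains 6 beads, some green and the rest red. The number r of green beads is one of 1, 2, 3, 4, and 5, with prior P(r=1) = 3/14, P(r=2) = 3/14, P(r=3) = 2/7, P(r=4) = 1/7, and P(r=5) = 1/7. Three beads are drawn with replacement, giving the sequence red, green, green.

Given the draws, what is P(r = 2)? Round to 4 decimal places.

0.1684

For each hypothesis, P(data | H) works out to: P(data | r = 1) = (5/6)(1/6)(1/6) = 0.023148; P(data | r = 2) = (4/6)(2/6)(2/6) = 0.074074; P(data | r = 3) = (3/6)(3/6)(3/6) = 0.125; P(data | r = 4) = (2/6)(4/6)(4/6) = 0.14815; P(data | r = 5) = (1/6)(5/6)(5/6) = 0.11574.
Weighting by the prior gives 3/14 · 0.023148 = 0.0049603, 3/14 · 0.074074 = 0.015873, 2/7 · 0.125 = 0.035714, 1/7 · 0.14815 = 0.021164, 1/7 · 0.11574 = 0.016534; summing to 0.094246.
So P(r = 2 | data) = (0.015873) / (0.094246) = 0.16842.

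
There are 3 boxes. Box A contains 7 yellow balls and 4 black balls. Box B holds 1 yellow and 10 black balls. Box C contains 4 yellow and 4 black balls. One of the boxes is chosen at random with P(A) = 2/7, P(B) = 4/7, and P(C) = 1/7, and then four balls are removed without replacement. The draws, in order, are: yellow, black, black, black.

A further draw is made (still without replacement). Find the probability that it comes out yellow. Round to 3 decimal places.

0.171

The likelihood of the observed sequence under each hypothesis: P(data | box A) = (7/11)(4/10)(3/9)(2/8) = 0.021212; P(data | box B) = (1/11)(10/10)(9/9)(8/8) = 0.090909; P(data | box C) = (4/8)(4/7)(3/6)(2/5) = 0.057143.
The prior-weighted likelihoods are 2/7 · 0.021212 = 0.0060606, 4/7 · 0.090909 = 0.051948, 1/7 · 0.057143 = 0.0081633; with total 0.066172.
Normalising, the posterior is P(box A | data) = 0.091589, P(box B | data) = 0.78505, P(box C | data) = 0.12336.
So P(yellow next | data) = Σ P(yellow next | H) P(H | data) = (6/7)(0.091589) + (0)(0.78505) + (3/4)(0.12336) = 0.17103.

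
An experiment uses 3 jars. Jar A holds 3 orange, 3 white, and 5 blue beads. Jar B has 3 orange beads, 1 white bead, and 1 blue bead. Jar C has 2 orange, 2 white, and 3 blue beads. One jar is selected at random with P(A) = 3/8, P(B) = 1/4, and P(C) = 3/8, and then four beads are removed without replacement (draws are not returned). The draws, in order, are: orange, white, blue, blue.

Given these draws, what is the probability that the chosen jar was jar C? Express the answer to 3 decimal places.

Under each hypothesis, the probability of the observed sequence is: P(data | jar A) = (3/11)(3/10)(5/9)(4/8) = 0.022727; P(data | jar B) = (3/5)(1/4)(1/3)(0/2) = 0; P(data | jar C) = (2/7)(2/6)(3/5)(2/4) = 0.028571.
The prior-weighted likelihoods are 3/8 · 0.022727 = 0.0085227, 1/4 · 0 = 0, 3/8 · 0.028571 = 0.010714; with total 0.019237.
By Bayes' rule, P(jar C | data) = (0.010714) / (0.019237) = 0.55696.

0.557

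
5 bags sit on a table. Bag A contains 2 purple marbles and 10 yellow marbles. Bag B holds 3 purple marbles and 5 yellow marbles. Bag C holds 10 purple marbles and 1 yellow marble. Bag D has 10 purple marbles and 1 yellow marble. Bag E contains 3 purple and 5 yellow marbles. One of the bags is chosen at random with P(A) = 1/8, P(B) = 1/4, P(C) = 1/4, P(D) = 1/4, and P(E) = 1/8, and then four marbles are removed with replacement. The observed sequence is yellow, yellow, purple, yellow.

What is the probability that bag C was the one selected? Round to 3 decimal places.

0.004

Compute the likelihood of the observed sequence for each case: P(data | bag A) = (10/12)(10/12)(2/12)(10/12) = 0.096451; P(data | bag B) = (5/8)(5/8)(3/8)(5/8) = 0.091553; P(data | bag C) = (1/11)(1/11)(10/11)(1/11) = 0.00068301; P(data | bag D) = (1/11)(1/11)(10/11)(1/11) = 0.00068301; P(data | bag E) = (5/8)(5/8)(3/8)(5/8) = 0.091553.
The prior-weighted likelihoods are 1/8 · 0.096451 = 0.012056, 1/4 · 0.091553 = 0.022888, 1/4 · 0.00068301 = 0.00017075, 1/4 · 0.00068301 = 0.00017075, 1/8 · 0.091553 = 0.011444; with total 0.04673.
So P(bag C | data) = (0.00017075) / (0.04673) = 0.003654.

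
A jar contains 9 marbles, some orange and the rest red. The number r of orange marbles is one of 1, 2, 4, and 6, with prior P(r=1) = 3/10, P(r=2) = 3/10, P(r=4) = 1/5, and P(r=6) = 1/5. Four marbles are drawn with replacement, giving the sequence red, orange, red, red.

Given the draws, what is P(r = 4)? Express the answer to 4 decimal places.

0.2033

For each hypothesis, P(data | H) works out to: P(data | r = 1) = (8/9)(1/9)(8/9)(8/9) = 0.078037; P(data | r = 2) = (7/9)(2/9)(7/9)(7/9) = 0.10456; P(data | r = 4) = (5/9)(4/9)(5/9)(5/9) = 0.076208; P(data | r = 6) = (3/9)(6/9)(3/9)(3/9) = 0.024691.
Weighting by the prior gives 3/10 · 0.078037 = 0.023411, 3/10 · 0.10456 = 0.031367, 1/5 · 0.076208 = 0.015242, 1/5 · 0.024691 = 0.0049383; with total 0.074958.
By Bayes' rule, P(r = 4 | data) = (0.015242) / (0.074958) = 0.20333.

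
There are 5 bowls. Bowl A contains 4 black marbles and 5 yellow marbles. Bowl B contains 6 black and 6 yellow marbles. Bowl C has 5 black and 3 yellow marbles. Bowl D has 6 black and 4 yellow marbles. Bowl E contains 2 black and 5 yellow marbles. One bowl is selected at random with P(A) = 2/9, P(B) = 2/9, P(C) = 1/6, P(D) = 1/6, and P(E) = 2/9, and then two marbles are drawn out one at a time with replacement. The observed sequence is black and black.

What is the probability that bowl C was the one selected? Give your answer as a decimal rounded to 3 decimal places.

0.268

For each hypothesis, P(data | H) works out to: P(data | bowl A) = (4/9)(4/9) = 0.19753; P(data | bowl B) = (6/12)(6/12) = 0.25; P(data | bowl C) = (5/8)(5/8) = 0.39062; P(data | bowl D) = (6/10)(6/10) = 0.36; P(data | bowl E) = (2/7)(2/7) = 0.081633.
Weighting by the prior gives 2/9 · 0.19753 = 0.043896, 2/9 · 0.25 = 0.055556, 1/6 · 0.39062 = 0.065104, 1/6 · 0.36 = 0.06, 2/9 · 0.081633 = 0.018141; summing to 0.2427.
Therefore the posterior P(bowl C | data) = (0.065104) / (0.2427) = 0.26825.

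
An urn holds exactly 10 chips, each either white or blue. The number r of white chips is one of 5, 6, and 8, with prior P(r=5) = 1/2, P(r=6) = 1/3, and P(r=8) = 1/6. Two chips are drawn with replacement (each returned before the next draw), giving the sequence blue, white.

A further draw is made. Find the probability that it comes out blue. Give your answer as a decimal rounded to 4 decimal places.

0.4309

Under each hypothesis, the probability of the observed sequence is: P(data | r = 5) = (5/10)(5/10) = 1/4; P(data | r = 6) = (4/10)(6/10) = 6/25; P(data | r = 8) = (2/10)(8/10) = 4/25.
The prior-weighted likelihoods are 1/2 · 1/4 = 1/8, 1/3 · 6/25 = 2/25, 1/6 · 4/25 = 2/75; with total 139/600.
The posterior is then P(r = 5 | data) = 0.53957, P(r = 6 | data) = 0.34532, P(r = 8 | data) = 0.11511.
The predictive probability is P(blue next | data) = (1/2)(0.53957) + (2/5)(0.34532) + (1/5)(0.11511) = 0.43094.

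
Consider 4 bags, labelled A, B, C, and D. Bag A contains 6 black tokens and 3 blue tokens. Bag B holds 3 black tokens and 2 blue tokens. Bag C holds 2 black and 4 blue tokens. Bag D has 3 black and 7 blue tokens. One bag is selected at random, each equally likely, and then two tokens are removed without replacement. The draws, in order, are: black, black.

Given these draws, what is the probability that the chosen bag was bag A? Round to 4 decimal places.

The likelihood of the observed sequence under each hypothesis: P(data | bag A) = (6/9)(5/8) = 5/12; P(data | bag B) = (3/5)(2/4) = 3/10; P(data | bag C) = (2/6)(1/5) = 1/15; P(data | bag D) = (3/10)(2/9) = 1/15.
The prior-weighted likelihoods are 1/4 · 5/12 = 5/48, 1/4 · 3/10 = 3/40, 1/4 · 1/15 = 1/60, 1/4 · 1/15 = 1/60; summing to 17/80.
So P(bag A | data) = (5/48) / (17/80) = 25/51.

0.4902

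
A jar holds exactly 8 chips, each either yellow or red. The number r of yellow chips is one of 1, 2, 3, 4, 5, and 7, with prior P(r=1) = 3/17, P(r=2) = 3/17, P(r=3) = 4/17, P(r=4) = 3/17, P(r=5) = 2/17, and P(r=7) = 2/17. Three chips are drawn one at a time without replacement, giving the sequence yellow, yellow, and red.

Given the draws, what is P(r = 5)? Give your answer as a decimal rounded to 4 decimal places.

For each hypothesis, P(data | H) works out to: P(data | r = 1) = (1/8)(0/7) = 0; P(data | r = 2) = (2/8)(1/7)(6/6) = 1/28; P(data | r = 3) = (3/8)(2/7)(5/6) = 5/56; P(data | r = 4) = (4/8)(3/7)(4/6) = 1/7; P(data | r = 5) = (5/8)(4/7)(3/6) = 5/28; P(data | r = 7) = (7/8)(6/7)(1/6) = 1/8.
Multiplying each by its prior: 3/17 · 0 = 0, 3/17 · 1/28 = 3/476, 4/17 · 5/56 = 5/238, 3/17 · 1/7 = 3/119, 2/17 · 5/28 = 5/238, 2/17 · 1/8 = 1/68; these sum to 3/34.
Therefore the posterior P(r = 5 | data) = (5/238) / (3/34) = 5/21.

0.2381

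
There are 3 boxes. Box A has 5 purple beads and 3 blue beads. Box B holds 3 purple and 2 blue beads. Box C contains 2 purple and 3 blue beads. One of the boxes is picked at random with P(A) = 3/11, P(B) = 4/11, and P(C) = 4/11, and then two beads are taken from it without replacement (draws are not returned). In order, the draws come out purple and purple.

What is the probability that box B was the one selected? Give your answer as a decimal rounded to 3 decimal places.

0.449

Compute the likelihood of the observed sequence for each case: P(data | box A) = (5/8)(4/7) = 5/14; P(data | box B) = (3/5)(2/4) = 3/10; P(data | box C) = (2/5)(1/4) = 1/10.
Weighting by the prior gives 3/11 · 5/14 = 15/154, 4/11 · 3/10 = 6/55, 4/11 · 1/10 = 2/55; summing to 17/70.
By Bayes' rule, P(box B | data) = (6/55) / (17/70) = 84/187.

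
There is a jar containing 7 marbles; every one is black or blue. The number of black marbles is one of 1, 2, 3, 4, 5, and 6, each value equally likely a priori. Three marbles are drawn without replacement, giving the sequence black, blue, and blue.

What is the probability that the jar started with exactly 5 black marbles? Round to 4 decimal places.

0.0714

For each hypothesis, P(data | H) works out to: P(data | r = 1) = (1/7)(6/6)(5/5) = 1/7; P(data | r = 2) = (2/7)(5/6)(4/5) = 4/21; P(data | r = 3) = (3/7)(4/6)(3/5) = 6/35; P(data | r = 4) = (4/7)(3/6)(2/5) = 4/35; P(data | r = 5) = (5/7)(2/6)(1/5) = 1/21; P(data | r = 6) = (6/7)(1/6)(0/5) = 0.
Weighting by the prior gives 1/6 · 1/7 = 1/42, 1/6 · 4/21 = 2/63, 1/6 · 6/35 = 1/35, 1/6 · 4/35 = 2/105, 1/6 · 1/21 = 1/126, 1/6 · 0 = 0; summing to 1/9.
So P(r = 5 | data) = (1/126) / (1/9) = 1/14.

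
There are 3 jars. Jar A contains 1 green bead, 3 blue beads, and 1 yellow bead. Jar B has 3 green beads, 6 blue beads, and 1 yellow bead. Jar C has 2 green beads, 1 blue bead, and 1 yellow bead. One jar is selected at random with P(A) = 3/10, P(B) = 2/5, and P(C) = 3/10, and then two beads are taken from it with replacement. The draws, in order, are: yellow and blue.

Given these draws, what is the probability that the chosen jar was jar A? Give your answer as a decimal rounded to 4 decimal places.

0.4571

The likelihood of the observed sequence under each hypothesis: P(data | jar A) = (1/5)(3/5) = 3/25; P(data | jar B) = (1/10)(6/10) = 3/50; P(data | jar C) = (1/4)(1/4) = 1/16.
The prior-weighted likelihoods are 3/10 · 3/25 = 9/250, 2/5 · 3/50 = 3/125, 3/10 · 1/16 = 3/160; summing to 63/800.
By Bayes' rule, P(jar A | data) = (9/250) / (63/800) = 16/35.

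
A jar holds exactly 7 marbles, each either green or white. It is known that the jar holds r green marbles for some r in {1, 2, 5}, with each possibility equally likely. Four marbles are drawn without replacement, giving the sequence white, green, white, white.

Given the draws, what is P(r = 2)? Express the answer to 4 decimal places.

The likelihood of the observed sequence under each hypothesis: P(data | r = 1) = (6/7)(1/6)(5/5)(4/4) = 1/7; P(data | r = 2) = (5/7)(2/6)(4/5)(3/4) = 1/7; P(data | r = 5) = (2/7)(5/6)(1/5)(0/4) = 0.
The prior-weighted likelihoods are 1/3 · 1/7 = 1/21, 1/3 · 1/7 = 1/21, 1/3 · 0 = 0; with total 2/21.
By Bayes' rule, P(r = 2 | data) = (1/21) / (2/21) = 1/2.

0.5000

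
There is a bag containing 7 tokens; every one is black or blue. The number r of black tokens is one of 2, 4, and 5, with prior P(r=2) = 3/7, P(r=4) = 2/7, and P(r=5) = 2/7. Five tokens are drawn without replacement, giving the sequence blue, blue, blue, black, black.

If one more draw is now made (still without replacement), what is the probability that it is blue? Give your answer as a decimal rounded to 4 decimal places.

0.7143

Compute the likelihood of the observed sequence for each case: P(data | r = 2) = (5/7)(4/6)(3/5)(2/4)(1/3) = 1/21; P(data | r = 4) = (3/7)(2/6)(1/5)(4/4)(3/3) = 1/35; P(data | r = 5) = (2/7)(1/6)(0/5) = 0.
Multiplying each by its prior: 3/7 · 1/21 = 1/49, 2/7 · 1/35 = 2/245, 2/7 · 0 = 0; summing to 1/35.
Normalising, the posterior is P(r = 2 | data) = 5/7, P(r = 4 | data) = 2/7, P(r = 5 | data) = 0.
So P(blue next | data) = Σ P(blue next | H) P(H | data) = (1)(5/7) + (0)(2/7) = 5/7.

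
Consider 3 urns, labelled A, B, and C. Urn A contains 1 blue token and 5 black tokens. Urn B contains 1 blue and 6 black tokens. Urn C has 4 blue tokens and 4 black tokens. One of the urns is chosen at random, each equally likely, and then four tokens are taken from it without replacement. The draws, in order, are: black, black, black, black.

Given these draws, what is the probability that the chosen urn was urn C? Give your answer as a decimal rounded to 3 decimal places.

The likelihood of the observed sequence under each hypothesis: P(data | urn A) = (5/6)(4/5)(3/4)(2/3) = 1/3; P(data | urn B) = (6/7)(5/6)(4/5)(3/4) = 3/7; P(data | urn C) = (4/8)(3/7)(2/6)(1/5) = 1/70.
The prior-weighted likelihoods are 1/3 · 1/3 = 1/9, 1/3 · 3/7 = 1/7, 1/3 · 1/70 = 1/210; these sum to 163/630.
Hence P(urn C | data) = (1/210) / (163/630) = 3/163.

0.018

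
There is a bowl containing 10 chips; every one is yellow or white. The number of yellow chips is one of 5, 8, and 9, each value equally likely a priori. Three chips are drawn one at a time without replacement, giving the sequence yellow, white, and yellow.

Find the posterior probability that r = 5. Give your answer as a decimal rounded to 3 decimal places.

Under each hypothesis, the probability of the observed sequence is: P(data | r = 5) = (5/10)(5/9)(4/8) = 5/36; P(data | r = 8) = (8/10)(2/9)(7/8) = 7/45; P(data | r = 9) = (9/10)(1/9)(8/8) = 1/10.
Multiplying each by its prior: 1/3 · 5/36 = 5/108, 1/3 · 7/45 = 7/135, 1/3 · 1/10 = 1/30; these sum to 71/540.
So P(r = 5 | data) = (5/108) / (71/540) = 25/71.

0.352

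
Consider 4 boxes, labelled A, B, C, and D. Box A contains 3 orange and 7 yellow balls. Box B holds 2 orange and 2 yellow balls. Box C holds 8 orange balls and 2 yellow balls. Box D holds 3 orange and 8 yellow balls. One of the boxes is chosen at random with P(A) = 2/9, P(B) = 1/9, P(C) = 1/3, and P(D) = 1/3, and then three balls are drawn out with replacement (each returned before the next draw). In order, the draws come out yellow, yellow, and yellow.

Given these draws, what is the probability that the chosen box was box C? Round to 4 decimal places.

0.0121

Compute the likelihood of the observed sequence for each case: P(data | box A) = (7/10)(7/10)(7/10) = 0.343; P(data | box B) = (2/4)(2/4)(2/4) = 0.125; P(data | box C) = (2/10)(2/10)(2/10) = 0.008; P(data | box D) = (8/11)(8/11)(8/11) = 0.38467.
The prior-weighted likelihoods are 2/9 · 0.343 = 0.076222, 1/9 · 0.125 = 0.013889, 1/3 · 0.008 = 0.0026667, 1/3 · 0.38467 = 0.12822; with total 0.221.
Hence P(box C | data) = (0.0026667) / (0.221) = 0.012066.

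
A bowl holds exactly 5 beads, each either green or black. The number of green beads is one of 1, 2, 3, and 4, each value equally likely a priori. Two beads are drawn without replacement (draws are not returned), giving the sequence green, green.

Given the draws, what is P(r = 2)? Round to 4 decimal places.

0.1000

For each hypothesis, P(data | H) works out to: P(data | r = 1) = (1/5)(0/4) = 0; P(data | r = 2) = (2/5)(1/4) = 1/10; P(data | r = 3) = (3/5)(2/4) = 3/10; P(data | r = 4) = (4/5)(3/4) = 3/5.
Multiplying each by its prior: 1/4 · 0 = 0, 1/4 · 1/10 = 1/40, 1/4 · 3/10 = 3/40, 1/4 · 3/5 = 3/20; summing to 1/4.
Therefore the posterior P(r = 2 | data) = (1/40) / (1/4) = 1/10.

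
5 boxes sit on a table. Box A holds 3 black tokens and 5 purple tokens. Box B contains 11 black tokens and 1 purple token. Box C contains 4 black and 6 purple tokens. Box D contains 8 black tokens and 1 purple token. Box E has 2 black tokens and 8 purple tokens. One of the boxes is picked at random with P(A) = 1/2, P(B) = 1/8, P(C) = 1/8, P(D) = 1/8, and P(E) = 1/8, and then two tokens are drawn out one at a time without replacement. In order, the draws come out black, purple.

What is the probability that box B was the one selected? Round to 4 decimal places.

For each hypothesis, P(data | H) works out to: P(data | box A) = (3/8)(5/7) = 0.26786; P(data | box B) = (11/12)(1/11) = 0.083333; P(data | box C) = (4/10)(6/9) = 0.26667; P(data | box D) = (8/9)(1/8) = 0.11111; P(data | box E) = (2/10)(8/9) = 0.17778.
Multiplying each by its prior: 1/2 · 0.26786 = 0.13393, 1/8 · 0.083333 = 0.010417, 1/8 · 0.26667 = 0.033333, 1/8 · 0.11111 = 0.013889, 1/8 · 0.17778 = 0.022222; summing to 0.21379.
Hence P(box B | data) = (0.010417) / (0.21379) = 0.048724.

0.0487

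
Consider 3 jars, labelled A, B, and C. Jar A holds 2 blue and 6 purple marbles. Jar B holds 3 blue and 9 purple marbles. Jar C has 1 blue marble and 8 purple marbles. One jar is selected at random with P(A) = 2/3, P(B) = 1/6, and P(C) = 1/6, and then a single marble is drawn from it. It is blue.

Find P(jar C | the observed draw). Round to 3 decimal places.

Compute the likelihood of this draw for each case: P(data | jar A) = (2/8) = 1/4; P(data | jar B) = (3/12) = 1/4; P(data | jar C) = (1/9) = 1/9.
Multiplying each by its prior: 2/3 · 1/4 = 1/6, 1/6 · 1/4 = 1/24, 1/6 · 1/9 = 1/54; with total 49/216.
So P(jar C | data) = (1/54) / (49/216) = 4/49.

0.082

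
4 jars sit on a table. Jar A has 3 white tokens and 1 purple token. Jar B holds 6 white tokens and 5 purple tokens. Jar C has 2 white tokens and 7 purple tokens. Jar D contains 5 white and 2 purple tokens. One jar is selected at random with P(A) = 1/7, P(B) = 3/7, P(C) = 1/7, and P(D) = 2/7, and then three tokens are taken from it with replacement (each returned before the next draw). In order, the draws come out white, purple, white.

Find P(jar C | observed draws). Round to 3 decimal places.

Under each hypothesis, the probability of the observed sequence is: P(data | jar A) = (3/4)(1/4)(3/4) = 0.14062; P(data | jar B) = (6/11)(5/11)(6/11) = 0.13524; P(data | jar C) = (2/9)(7/9)(2/9) = 0.038409; P(data | jar D) = (5/7)(2/7)(5/7) = 0.14577.
Multiplying each by its prior: 1/7 · 0.14062 = 0.020089, 3/7 · 0.13524 = 0.057959, 1/7 · 0.038409 = 0.005487, 2/7 · 0.14577 = 0.041649; these sum to 0.12518.
Hence P(jar C | data) = (0.005487) / (0.12518) = 0.043831.

0.044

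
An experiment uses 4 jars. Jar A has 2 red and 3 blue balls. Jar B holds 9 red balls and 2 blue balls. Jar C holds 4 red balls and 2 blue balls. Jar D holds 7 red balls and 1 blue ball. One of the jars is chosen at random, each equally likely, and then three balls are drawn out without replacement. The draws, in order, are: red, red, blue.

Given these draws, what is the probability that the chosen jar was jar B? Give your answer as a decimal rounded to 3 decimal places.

The likelihood of the observed sequence under each hypothesis: P(data | jar A) = (2/5)(1/4)(3/3) = 0.1; P(data | jar B) = (9/11)(8/10)(2/9) = 0.14545; P(data | jar C) = (4/6)(3/5)(2/4) = 0.2; P(data | jar D) = (7/8)(6/7)(1/6) = 0.125.
Weighting by the prior gives 1/4 · 0.1 = 0.025, 1/4 · 0.14545 = 0.036364, 1/4 · 0.2 = 0.05, 1/4 · 0.125 = 0.03125; with total 0.14261.
So P(jar B | data) = (0.036364) / (0.14261) = 0.25498.

0.255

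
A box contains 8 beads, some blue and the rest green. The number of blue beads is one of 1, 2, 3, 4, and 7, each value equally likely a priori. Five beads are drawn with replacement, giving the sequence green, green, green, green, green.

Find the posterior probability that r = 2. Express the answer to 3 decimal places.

0.271

The likelihood of the observed sequence under each hypothesis: P(data | r = 1) = (7/8)(7/8)(7/8)(7/8)(7/8) = 0.51291; P(data | r = 2) = (6/8)(6/8)(6/8)(6/8)(6/8) = 0.2373; P(data | r = 3) = (5/8)(5/8)(5/8)(5/8)(5/8) = 0.095367; P(data | r = 4) = (4/8)(4/8)(4/8)(4/8)(4/8) = 0.03125; P(data | r = 7) = (1/8)(1/8)(1/8)(1/8)(1/8) = 3.0518e-05.
The prior-weighted likelihoods are 1/5 · 0.51291 = 0.10258, 1/5 · 0.2373 = 0.047461, 1/5 · 0.095367 = 0.019073, 1/5 · 0.03125 = 0.00625, 1/5 · 3.0518e-05 = 6.1035e-06; these sum to 0.17537.
By Bayes' rule, P(r = 2 | data) = (0.047461) / (0.17537) = 0.27063.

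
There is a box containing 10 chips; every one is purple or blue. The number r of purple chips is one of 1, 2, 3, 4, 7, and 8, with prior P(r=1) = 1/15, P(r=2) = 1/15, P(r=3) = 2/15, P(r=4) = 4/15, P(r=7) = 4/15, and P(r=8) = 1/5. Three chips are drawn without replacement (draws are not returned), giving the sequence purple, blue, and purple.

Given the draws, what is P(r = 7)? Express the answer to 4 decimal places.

For each hypothesis, P(data | H) works out to: P(data | r = 1) = (1/10)(9/9)(0/8) = 0; P(data | r = 2) = (2/10)(8/9)(1/8) = 0.022222; P(data | r = 3) = (3/10)(7/9)(2/8) = 0.058333; P(data | r = 4) = (4/10)(6/9)(3/8) = 0.1; P(data | r = 7) = (7/10)(3/9)(6/8) = 0.175; P(data | r = 8) = (8/10)(2/9)(7/8) = 0.15556.
Multiplying each by its prior: 1/15 · 0 = 0, 1/15 · 0.022222 = 0.0014815, 2/15 · 0.058333 = 0.0077778, 4/15 · 0.1 = 0.026667, 4/15 · 0.175 = 0.046667, 1/5 · 0.15556 = 0.031111; summing to 0.1137.
Hence P(r = 7 | data) = (0.046667) / (0.1137) = 0.41042.

0.4104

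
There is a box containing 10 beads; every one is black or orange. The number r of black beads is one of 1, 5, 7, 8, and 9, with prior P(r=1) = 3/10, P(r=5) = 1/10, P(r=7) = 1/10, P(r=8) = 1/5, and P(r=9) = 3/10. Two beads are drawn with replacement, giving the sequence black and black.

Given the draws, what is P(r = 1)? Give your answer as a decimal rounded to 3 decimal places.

The likelihood of the observed sequence under each hypothesis: P(data | r = 1) = (1/10)(1/10) = 1/100; P(data | r = 5) = (5/10)(5/10) = 1/4; P(data | r = 7) = (7/10)(7/10) = 49/100; P(data | r = 8) = (8/10)(8/10) = 16/25; P(data | r = 9) = (9/10)(9/10) = 81/100.
Weighting by the prior gives 3/10 · 1/100 = 3/1000, 1/10 · 1/4 = 1/40, 1/10 · 49/100 = 49/1000, 1/5 · 16/25 = 16/125, 3/10 · 81/100 = 243/1000; summing to 56/125.
So P(r = 1 | data) = (3/1000) / (56/125) = 3/448.

0.007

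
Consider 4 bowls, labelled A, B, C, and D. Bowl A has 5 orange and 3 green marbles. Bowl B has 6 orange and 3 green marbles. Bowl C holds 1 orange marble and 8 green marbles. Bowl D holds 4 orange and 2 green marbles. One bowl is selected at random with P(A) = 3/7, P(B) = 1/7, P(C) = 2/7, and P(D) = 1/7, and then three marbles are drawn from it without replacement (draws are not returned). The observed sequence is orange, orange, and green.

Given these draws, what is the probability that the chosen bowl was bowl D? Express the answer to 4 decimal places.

0.2188

Under each hypothesis, the probability of the observed sequence is: P(data | bowl A) = (5/8)(4/7)(3/6) = 5/28; P(data | bowl B) = (6/9)(5/8)(3/7) = 5/28; P(data | bowl C) = (1/9)(0/8) = 0; P(data | bowl D) = (4/6)(3/5)(2/4) = 1/5.
The prior-weighted likelihoods are 3/7 · 5/28 = 15/196, 1/7 · 5/28 = 5/196, 2/7 · 0 = 0, 1/7 · 1/5 = 1/35; these sum to 32/245.
By Bayes' rule, P(bowl D | data) = (1/35) / (32/245) = 7/32.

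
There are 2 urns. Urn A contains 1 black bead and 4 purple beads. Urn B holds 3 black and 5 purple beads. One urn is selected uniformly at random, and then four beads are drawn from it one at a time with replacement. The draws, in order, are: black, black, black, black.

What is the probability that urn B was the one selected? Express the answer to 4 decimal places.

0.9251

Under each hypothesis, the probability of the observed sequence is: P(data | urn A) = (1/5)(1/5)(1/5)(1/5) = 0.0016; P(data | urn B) = (3/8)(3/8)(3/8)(3/8) = 0.019775.
Weighting by the prior gives 1/2 · 0.0016 = 0.0008, 1/2 · 0.019775 = 0.0098877; with total 0.010688.
By Bayes' rule, P(urn B | data) = (0.0098877) / (0.010688) = 0.92515.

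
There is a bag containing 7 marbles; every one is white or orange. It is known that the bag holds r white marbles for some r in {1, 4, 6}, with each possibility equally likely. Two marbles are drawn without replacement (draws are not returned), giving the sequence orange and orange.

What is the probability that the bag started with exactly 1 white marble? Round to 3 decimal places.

Compute the likelihood of the observed sequence for each case: P(data | r = 1) = (6/7)(5/6) = 5/7; P(data | r = 4) = (3/7)(2/6) = 1/7; P(data | r = 6) = (1/7)(0/6) = 0.
Multiplying each by its prior: 1/3 · 5/7 = 5/21, 1/3 · 1/7 = 1/21, 1/3 · 0 = 0; with total 2/7.
By Bayes' rule, P(r = 1 | data) = (5/21) / (2/7) = 5/6.

0.833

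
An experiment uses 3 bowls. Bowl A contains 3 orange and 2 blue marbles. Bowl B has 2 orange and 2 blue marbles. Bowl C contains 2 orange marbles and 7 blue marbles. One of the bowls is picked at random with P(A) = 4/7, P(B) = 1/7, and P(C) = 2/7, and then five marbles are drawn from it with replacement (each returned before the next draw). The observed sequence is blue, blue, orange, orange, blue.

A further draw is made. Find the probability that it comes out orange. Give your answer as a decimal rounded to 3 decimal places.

Under each hypothesis, the probability of the observed sequence is: P(data | bowl A) = (2/5)(2/5)(3/5)(3/5)(2/5) = 0.02304; P(data | bowl B) = (2/4)(2/4)(2/4)(2/4)(2/4) = 0.03125; P(data | bowl C) = (7/9)(7/9)(2/9)(2/9)(7/9) = 0.023235.
Multiplying each by its prior: 4/7 · 0.02304 = 0.013166, 1/7 · 0.03125 = 0.0044643, 2/7 · 0.023235 = 0.0066386; with total 0.024269.
Dividing through by the total gives posterior P(bowl A | data) = 0.5425, P(bowl B | data) = 0.18395, P(bowl C | data) = 0.27355.
So P(orange next | data) = Σ P(orange next | H) P(H | data) = (3/5)(0.5425) + (1/2)(0.18395) + (2/9)(0.27355) = 0.47827.

0.478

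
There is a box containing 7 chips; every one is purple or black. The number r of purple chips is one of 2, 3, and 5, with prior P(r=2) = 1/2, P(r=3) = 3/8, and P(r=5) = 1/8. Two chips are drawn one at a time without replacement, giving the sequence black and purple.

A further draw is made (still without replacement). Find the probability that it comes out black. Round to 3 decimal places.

The likelihood of the observed sequence under each hypothesis: P(data | r = 2) = (5/7)(2/6) = 5/21; P(data | r = 3) = (4/7)(3/6) = 2/7; P(data | r = 5) = (2/7)(5/6) = 5/21.
Weighting by the prior gives 1/2 · 5/21 = 5/42, 3/8 · 2/7 = 3/28, 1/8 · 5/21 = 5/168; with total 43/168.
Normalising, the posterior is P(r = 2 | data) = 20/43, P(r = 3 | data) = 18/43, P(r = 5 | data) = 5/43.
So P(black next | data) = Σ P(black next | H) P(H | data) = (4/5)(20/43) + (3/5)(18/43) + (1/5)(5/43) = 139/215.

0.647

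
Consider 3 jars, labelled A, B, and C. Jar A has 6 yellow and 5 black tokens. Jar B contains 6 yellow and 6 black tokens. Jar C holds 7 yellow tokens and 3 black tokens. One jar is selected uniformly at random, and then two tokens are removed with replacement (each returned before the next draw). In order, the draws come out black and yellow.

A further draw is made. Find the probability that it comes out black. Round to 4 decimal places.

0.4248

Compute the likelihood of the observed sequence for each case: P(data | jar A) = (5/11)(6/11) = 0.24793; P(data | jar B) = (6/12)(6/12) = 0.25; P(data | jar C) = (3/10)(7/10) = 0.21.
Weighting by the prior gives 1/3 · 0.24793 = 0.082645, 1/3 · 0.25 = 0.083333, 1/3 · 0.21 = 0.07; these sum to 0.23598.
The posterior is then P(jar A | data) = 0.35022, P(jar B | data) = 0.35314, P(jar C | data) = 0.29664.
The predictive probability is P(black next | data) = (5/11)(0.35022) + (1/2)(0.35314) + (3/10)(0.29664) = 0.42475.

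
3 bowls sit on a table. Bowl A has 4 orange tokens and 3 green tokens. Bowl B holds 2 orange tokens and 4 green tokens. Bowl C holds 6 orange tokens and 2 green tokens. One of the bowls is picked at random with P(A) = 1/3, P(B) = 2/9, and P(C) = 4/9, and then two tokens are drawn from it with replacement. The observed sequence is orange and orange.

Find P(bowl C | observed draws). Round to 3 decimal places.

0.652

The likelihood of the observed sequence under each hypothesis: P(data | bowl A) = (4/7)(4/7) = 0.32653; P(data | bowl B) = (2/6)(2/6) = 0.11111; P(data | bowl C) = (6/8)(6/8) = 0.5625.
Multiplying each by its prior: 1/3 · 0.32653 = 0.10884, 2/9 · 0.11111 = 0.024691, 4/9 · 0.5625 = 0.25; these sum to 0.38353.
Hence P(bowl C | data) = (0.25) / (0.38353) = 0.65183.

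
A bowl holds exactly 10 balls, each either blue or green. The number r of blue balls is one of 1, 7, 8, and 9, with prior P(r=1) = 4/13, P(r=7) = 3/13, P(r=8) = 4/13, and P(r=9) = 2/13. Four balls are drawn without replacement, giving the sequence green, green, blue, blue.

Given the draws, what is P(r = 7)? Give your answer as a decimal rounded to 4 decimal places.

0.6279

The likelihood of the observed sequence under each hypothesis: P(data | r = 1) = (9/10)(8/9)(1/8)(0/7) = 0; P(data | r = 7) = (3/10)(2/9)(7/8)(6/7) = 0.05; P(data | r = 8) = (2/10)(1/9)(8/8)(7/7) = 0.022222; P(data | r = 9) = (1/10)(0/9) = 0.
Weighting by the prior gives 4/13 · 0 = 0, 3/13 · 0.05 = 0.011538, 4/13 · 0.022222 = 0.0068376, 2/13 · 0 = 0; with total 0.018376.
Therefore the posterior P(r = 7 | data) = (0.011538) / (0.018376) = 0.62791.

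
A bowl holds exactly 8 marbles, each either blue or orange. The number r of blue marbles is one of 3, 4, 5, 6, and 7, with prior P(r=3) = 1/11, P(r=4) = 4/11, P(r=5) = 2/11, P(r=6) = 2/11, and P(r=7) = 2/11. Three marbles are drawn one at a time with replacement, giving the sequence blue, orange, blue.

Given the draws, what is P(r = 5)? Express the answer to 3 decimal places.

0.216

For each hypothesis, P(data | H) works out to: P(data | r = 3) = (3/8)(5/8)(3/8) = 0.087891; P(data | r = 4) = (4/8)(4/8)(4/8) = 0.125; P(data | r = 5) = (5/8)(3/8)(5/8) = 0.14648; P(data | r = 6) = (6/8)(2/8)(6/8) = 0.14062; P(data | r = 7) = (7/8)(1/8)(7/8) = 0.095703.
Weighting by the prior gives 1/11 · 0.087891 = 0.0079901, 4/11 · 0.125 = 0.045455, 2/11 · 0.14648 = 0.026634, 2/11 · 0.14062 = 0.025568, 2/11 · 0.095703 = 0.017401; with total 0.12305.
Hence P(r = 5 | data) = (0.026634) / (0.12305) = 0.21645.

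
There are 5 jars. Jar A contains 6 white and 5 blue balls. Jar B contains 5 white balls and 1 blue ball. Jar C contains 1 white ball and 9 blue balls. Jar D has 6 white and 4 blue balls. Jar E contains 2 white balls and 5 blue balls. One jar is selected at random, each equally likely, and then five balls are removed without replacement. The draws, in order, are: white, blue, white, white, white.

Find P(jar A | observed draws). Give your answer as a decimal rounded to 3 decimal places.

0.132

For each hypothesis, P(data | H) works out to: P(data | jar A) = (6/11)(5/10)(5/9)(4/8)(3/7) = 5/154; P(data | jar B) = (5/6)(1/5)(4/4)(3/3)(2/2) = 1/6; P(data | jar C) = (1/10)(9/9)(0/8) = 0; P(data | jar D) = (6/10)(4/9)(5/8)(4/7)(3/6) = 1/21; P(data | jar E) = (2/7)(5/6)(1/5)(0/4) = 0.
Multiplying each by its prior: 1/5 · 5/154 = 1/154, 1/5 · 1/6 = 1/30, 1/5 · 0 = 0, 1/5 · 1/21 = 1/105, 1/5 · 0 = 0; summing to 19/385.
Therefore the posterior P(jar A | data) = (1/154) / (19/385) = 5/38.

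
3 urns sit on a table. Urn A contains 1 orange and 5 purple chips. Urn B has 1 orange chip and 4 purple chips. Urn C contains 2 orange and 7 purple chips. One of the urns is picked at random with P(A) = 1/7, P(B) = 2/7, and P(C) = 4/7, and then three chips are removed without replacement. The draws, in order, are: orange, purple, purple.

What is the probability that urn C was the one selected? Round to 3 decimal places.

0.541

The likelihood of the observed sequence under each hypothesis: P(data | urn A) = (1/6)(5/5)(4/4) = 1/6; P(data | urn B) = (1/5)(4/4)(3/3) = 1/5; P(data | urn C) = (2/9)(7/8)(6/7) = 1/6.
The prior-weighted likelihoods are 1/7 · 1/6 = 1/42, 2/7 · 1/5 = 2/35, 4/7 · 1/6 = 2/21; summing to 37/210.
Hence P(urn C | data) = (2/21) / (37/210) = 20/37.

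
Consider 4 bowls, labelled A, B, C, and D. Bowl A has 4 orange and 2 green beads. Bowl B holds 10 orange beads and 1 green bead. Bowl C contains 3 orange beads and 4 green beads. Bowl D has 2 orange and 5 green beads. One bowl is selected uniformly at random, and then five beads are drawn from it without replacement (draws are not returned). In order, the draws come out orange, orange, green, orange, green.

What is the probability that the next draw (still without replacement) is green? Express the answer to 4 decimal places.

0.3000

The likelihood of the observed sequence under each hypothesis: P(data | bowl A) = (4/6)(3/5)(2/4)(2/3)(1/2) = 1/15; P(data | bowl B) = (10/11)(9/10)(1/9)(8/8)(0/7) = 0; P(data | bowl C) = (3/7)(2/6)(4/5)(1/4)(3/3) = 1/35; P(data | bowl D) = (2/7)(1/6)(5/5)(0/4) = 0.
The prior-weighted likelihoods are 1/4 · 1/15 = 1/60, 1/4 · 0 = 0, 1/4 · 1/35 = 1/140, 1/4 · 0 = 0; with total 1/42.
Normalising, the posterior is P(bowl A | data) = 7/10, P(bowl B | data) = 0, P(bowl C | data) = 3/10, P(bowl D | data) = 0.
The predictive probability is P(green next | data) = (0)(7/10) + (1)(3/10) = 3/10.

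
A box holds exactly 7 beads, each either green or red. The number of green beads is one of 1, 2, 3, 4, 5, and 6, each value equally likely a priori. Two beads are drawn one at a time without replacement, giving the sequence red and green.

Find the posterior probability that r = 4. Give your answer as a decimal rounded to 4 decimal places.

0.2143

The likelihood of the observed sequence under each hypothesis: P(data | r = 1) = (6/7)(1/6) = 1/7; P(data | r = 2) = (5/7)(2/6) = 5/21; P(data | r = 3) = (4/7)(3/6) = 2/7; P(data | r = 4) = (3/7)(4/6) = 2/7; P(data | r = 5) = (2/7)(5/6) = 5/21; P(data | r = 6) = (1/7)(6/6) = 1/7.
The prior-weighted likelihoods are 1/6 · 1/7 = 1/42, 1/6 · 5/21 = 5/126, 1/6 · 2/7 = 1/21, 1/6 · 2/7 = 1/21, 1/6 · 5/21 = 5/126, 1/6 · 1/7 = 1/42; these sum to 2/9.
By Bayes' rule, P(r = 4 | data) = (1/21) / (2/9) = 3/14.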